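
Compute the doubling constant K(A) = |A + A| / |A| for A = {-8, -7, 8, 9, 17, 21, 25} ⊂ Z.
K = |A + A| / |A| = 23/7

Enumerate A + A = {a + b : a, b ∈ A}. With |A| = 7, there are |A|^2 = 49 ordered sum pairs; collecting distinct values, A + A = {-16, -15, -14, 0, 1, 2, 9, 10, 13, 14, 16, 17, 18, 25, 26, 29, 30, 33, 34, 38, 42, 46, 50}, so |A + A| = 23. Thus K = 23/7. For comparison, the minimum possible |A + A| over all 7-element sets is 2·7 − 1 = 13 (so min K = 13/7), attained only by arithmetic progressions.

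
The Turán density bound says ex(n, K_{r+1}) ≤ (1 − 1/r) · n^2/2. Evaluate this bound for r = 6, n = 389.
Turán density bound = (5/6) · 389^2/2 = 756605/12 ≈ 63050.4167

Turán's theorem: ex(n, K_{r+1}) is achieved by the complete r-partite Turán graph T(n, r) with parts as balanced as possible, and is at most (1 − 1/r) · n^2/2. For r = 6, n = 389: the density bound is (5/6) · 151321/2 = 756605/12 ≈ 63050.4167. The integer-valued extremum is e(T(389, 6)) = 63050, which is strictly less than the density bound 756605/12 since 6 ∤ 389 (the parts of T(389, 6) cannot all be equal).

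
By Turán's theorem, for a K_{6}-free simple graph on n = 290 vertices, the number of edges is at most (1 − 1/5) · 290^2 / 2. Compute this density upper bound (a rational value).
Turán density bound = (4/5) · 290^2/2 = 33640

Turán's theorem: ex(n, K_{r+1}) is achieved by the complete r-partite Turán graph T(n, r) with parts as balanced as possible, and is at most (1 − 1/r) · n^2/2. For r = 5, n = 290: the density bound is (4/5) · 84100/2 = 33640. Since 5 ∣ 290, the Turán graph T(290, 5) has parts of equal size 58, and its edge count e(T(290, 5)) = 33640 attains the density bound exactly.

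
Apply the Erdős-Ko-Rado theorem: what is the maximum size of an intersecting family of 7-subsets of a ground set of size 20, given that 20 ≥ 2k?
max |F| = C(19, 6) = 27132

The Erdős-Ko-Rado theorem states: for n ≥ 2k, an intersecting family of k-subsets of an n-element set has size at most C(n − 1, k − 1), with equality for 'star' families {A ⊆ [n] : |A| = k, i ∈ A} (fix an element i). For n = 20, k = 7: C(19, 6) = 27132.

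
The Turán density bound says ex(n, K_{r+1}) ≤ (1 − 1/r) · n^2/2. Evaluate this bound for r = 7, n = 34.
Turán density bound = (6/7) · 34^2/2 = 3468/7 ≈ 495.4286

Turán's theorem: ex(n, K_{r+1}) is achieved by the complete r-partite Turán graph T(n, r) with parts as balanced as possible, and is at most (1 − 1/r) · n^2/2. For r = 7, n = 34: the density bound is (6/7) · 1156/2 = 3468/7 ≈ 495.4286. The integer-valued extremum is e(T(34, 7)) = 495, which is strictly less than the density bound 3468/7 since 7 ∤ 34 (the parts of T(34, 7) cannot all be equal).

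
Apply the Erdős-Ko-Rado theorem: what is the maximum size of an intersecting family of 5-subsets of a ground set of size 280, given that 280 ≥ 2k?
max |F| = C(279, 4) = 247073751

Erdős-Ko-Rado (1961): when n ≥ 2k, max |F| = C(n−1, k−1). The bound is attained by the star {A : i ∈ A} for any fixed i ∈ [n]. Here C(280−1, 5−1) = C(279, 4) = 247073751.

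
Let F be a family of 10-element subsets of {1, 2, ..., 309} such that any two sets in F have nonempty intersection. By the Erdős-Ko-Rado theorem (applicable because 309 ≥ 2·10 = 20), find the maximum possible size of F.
max |F| = C(308, 9) = 61088326838816200

The Erdős-Ko-Rado theorem states: for n ≥ 2k, an intersecting family of k-subsets of an n-element set has size at most C(n − 1, k − 1), with equality for 'star' families {A ⊆ [n] : |A| = k, i ∈ A} (fix an element i). For n = 309, k = 10: C(308, 9) = 61088326838816200.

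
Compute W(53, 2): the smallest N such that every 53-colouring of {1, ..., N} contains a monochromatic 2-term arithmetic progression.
W(53, 2) = 53 + 1 = 54

A 2-term AP is any pair of integers, so a monochromatic 2-AP exists iff some colour is used at least twice. With 53 colours, the colouring i ↦ i on {1, ..., 53} uses each colour once, avoiding any monochromatic pair, so W(53, 2) > 53. For {1, ..., 54}, pigeonhole forces two integers of the same colour, which form a monochromatic 2-AP. Hence W(53, 2) = 54.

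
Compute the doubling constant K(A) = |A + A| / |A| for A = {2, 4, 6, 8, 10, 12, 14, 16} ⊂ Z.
K = |A + A| / |A| = 15/8

Enumerate A + A = {a + b : a, b ∈ A}. With |A| = 8, there are |A|^2 = 64 ordered sum pairs; collecting distinct values, A + A = {4, 6, 8, 10, 12, 14, 16, 18, 20, 22, 24, 26, 28, 30, 32}, so |A + A| = 15. Thus K = 15/8. Here |A + A| = 2|A| − 1 = 15, the minimum possible — so K = 15/8 is minimal, which holds iff A is an arithmetic progression.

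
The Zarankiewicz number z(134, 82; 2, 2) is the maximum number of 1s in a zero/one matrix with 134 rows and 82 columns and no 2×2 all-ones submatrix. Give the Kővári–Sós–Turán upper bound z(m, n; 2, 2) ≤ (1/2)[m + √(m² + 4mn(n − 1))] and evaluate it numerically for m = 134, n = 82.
z(134, 82; 2, 2) ≤ (1/2)[134 + √(134² + 4·134·82·81)] = (1/2)[134 + √3578068] = 1012.7891

Kővári–Sós–Turán: let r_1, ..., r_134 be the row sums and z = Σ r_i the total number of 1s. Each pair of columns can share at most one row with both entries 1 (else a 2×2 all-ones block appears), so Σ_i C(r_i, 2) ≤ C(82, 2) = 3321. By convexity Σ_i C(r_i, 2) ≥ 134·C(z/134, 2) = z(z − 134)/(2·134), giving z² − 134z − 134·82·81 ≤ 0 and hence z ≤ (1/2)[134 + √(17956 + 4·890028)] = (1/2)[134 + √3578068] ≈ (1/2)(134 + 1891.5782) = 1012.7891.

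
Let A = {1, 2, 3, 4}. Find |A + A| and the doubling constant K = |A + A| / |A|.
K = |A + A| / |A| = 7/4

Enumerate A + A = {a + b : a, b ∈ A}. With |A| = 4, there are |A|^2 = 16 ordered sum pairs; collecting distinct values, A + A = {2, 3, 4, 5, 6, 7, 8}, so |A + A| = 7. Thus K = 7/4. Here |A + A| = 2|A| − 1 = 7, the minimum possible — so K = 7/4 is minimal, which holds iff A is an arithmetic progression.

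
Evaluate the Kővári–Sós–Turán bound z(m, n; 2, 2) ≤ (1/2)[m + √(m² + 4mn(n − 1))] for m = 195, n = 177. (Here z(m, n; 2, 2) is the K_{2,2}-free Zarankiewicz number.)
z(195, 177; 2, 2) ≤ (1/2)[195 + √(195² + 4·195·177·176)] = (1/2)[195 + √24336585] = 2564.1062

Kővári–Sós–Turán: let r_1, ..., r_195 be the row sums and z = Σ r_i the total number of 1s. Each pair of columns can share at most one row with both entries 1 (else a 2×2 all-ones block appears), so Σ_i C(r_i, 2) ≤ C(177, 2) = 15576. By convexity Σ_i C(r_i, 2) ≥ 195·C(z/195, 2) = z(z − 195)/(2·195), giving z² − 195z − 195·177·176 ≤ 0 and hence z ≤ (1/2)[195 + √(38025 + 4·6074640)] = (1/2)[195 + √24336585] ≈ (1/2)(195 + 4933.2124) = 2564.1062.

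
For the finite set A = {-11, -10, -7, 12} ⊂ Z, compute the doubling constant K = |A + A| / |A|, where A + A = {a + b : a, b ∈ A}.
K = |A + A| / |A| = 10/4 = 5/2

Enumerate A + A = {a + b : a, b ∈ A}. With |A| = 4, there are |A|^2 = 16 ordered sum pairs; collecting distinct values, A + A = {-22, -21, -20, -18, -17, -14, 1, 2, 5, 24}, so |A + A| = 10. Thus K = 10/4 = 5/2. For comparison, the minimum possible |A + A| over all 4-element sets is 2·4 − 1 = 7 (so min K = 7/4), attained only by arithmetic progressions.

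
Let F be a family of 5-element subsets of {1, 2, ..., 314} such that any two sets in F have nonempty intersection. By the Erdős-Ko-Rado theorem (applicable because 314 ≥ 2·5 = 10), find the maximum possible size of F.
max |F| = C(313, 4) = 392292290

The Erdős-Ko-Rado theorem states: for n ≥ 2k, an intersecting family of k-subsets of an n-element set has size at most C(n − 1, k − 1), with equality for 'star' families {A ⊆ [n] : |A| = k, i ∈ A} (fix an element i). For n = 314, k = 5: C(313, 4) = 392292290.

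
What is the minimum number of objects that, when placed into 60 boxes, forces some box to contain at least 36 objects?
n = (36 − 1)·60 + 1 = 2101

By the generalised pigeonhole principle, to guarantee some box contains ≥ r objects we need more than (r − 1) · k objects total. Threshold: n = (r − 1) · k + 1. With r = 36 and k = 60: n = 35 · 60 + 1 = 2100 + 1 = 2101. For n = 2100 = 35 · 60, we can put exactly 35 objects in every box, avoiding 36 in any single one — so 2101 is tight.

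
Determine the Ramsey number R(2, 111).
R(2, 111) = 111

R(2, k) = k for all k ≥ 2: in a 2-colouring of K_k, either some edge is red (a red K_2) or all edges are blue (a blue K_k). And K_{110} coloured all-blue has no blue K_111, so R(2, 111) > 110. Hence R(2, 111) = 111.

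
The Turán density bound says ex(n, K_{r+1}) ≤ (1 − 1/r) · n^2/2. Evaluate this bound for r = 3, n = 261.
Turán density bound = (2/3) · 261^2/2 = 22707

Turán's theorem: ex(n, K_{r+1}) is achieved by the complete r-partite Turán graph T(n, r) with parts as balanced as possible, and is at most (1 − 1/r) · n^2/2. For r = 3, n = 261: the density bound is (2/3) · 68121/2 = 22707. Since 3 ∣ 261, the Turán graph T(261, 3) has parts of equal size 87, and its edge count e(T(261, 3)) = 22707 attains the density bound exactly.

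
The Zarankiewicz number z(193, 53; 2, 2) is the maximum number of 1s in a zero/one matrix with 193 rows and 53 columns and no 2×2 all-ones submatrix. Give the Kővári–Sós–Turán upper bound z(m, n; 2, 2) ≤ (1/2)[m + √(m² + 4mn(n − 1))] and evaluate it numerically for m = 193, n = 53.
z(193, 53; 2, 2) ≤ (1/2)[193 + √(193² + 4·193·53·52)] = (1/2)[193 + √2164881] = 832.1767

Kővári–Sós–Turán: let r_1, ..., r_193 be the row sums and z = Σ r_i the total number of 1s. Each pair of columns can share at most one row with both entries 1 (else a 2×2 all-ones block appears), so Σ_i C(r_i, 2) ≤ C(53, 2) = 1378. By convexity Σ_i C(r_i, 2) ≥ 193·C(z/193, 2) = z(z − 193)/(2·193), giving z² − 193z − 193·53·52 ≤ 0 and hence z ≤ (1/2)[193 + √(37249 + 4·531908)] = (1/2)[193 + √2164881] ≈ (1/2)(193 + 1471.3535) = 832.1767.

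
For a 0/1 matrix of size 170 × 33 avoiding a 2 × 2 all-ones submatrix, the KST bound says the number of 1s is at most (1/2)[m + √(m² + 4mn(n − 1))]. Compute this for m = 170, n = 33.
z(170, 33; 2, 2) ≤ (1/2)[170 + √(170² + 4·170·33·32)] = (1/2)[170 + √746980] = 517.14

Kővári–Sós–Turán: let r_1, ..., r_170 be the row sums and z = Σ r_i the total number of 1s. Each pair of columns can share at most one row with both entries 1 (else a 2×2 all-ones block appears), so Σ_i C(r_i, 2) ≤ C(33, 2) = 528. By convexity Σ_i C(r_i, 2) ≥ 170·C(z/170, 2) = z(z − 170)/(2·170), giving z² − 170z − 170·33·32 ≤ 0 and hence z ≤ (1/2)[170 + √(28900 + 4·179520)] = (1/2)[170 + √746980] ≈ (1/2)(170 + 864.28) = 517.14.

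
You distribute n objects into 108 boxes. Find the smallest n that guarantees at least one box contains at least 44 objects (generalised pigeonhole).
n = (44 − 1)·108 + 1 = 4645

By the generalised pigeonhole principle, to guarantee some box contains ≥ r objects we need more than (r − 1) · k objects total. Threshold: n = (r − 1) · k + 1. With r = 44 and k = 108: n = 43 · 108 + 1 = 4644 + 1 = 4645. For n = 4644 = 43 · 108, we can put exactly 43 objects in every box, avoiding 44 in any single one — so 4645 is tight.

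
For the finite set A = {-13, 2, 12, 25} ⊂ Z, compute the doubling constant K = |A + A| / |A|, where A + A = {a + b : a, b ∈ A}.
K = |A + A| / |A| = 10/4 = 5/2

Enumerate A + A = {a + b : a, b ∈ A}. With |A| = 4, there are |A|^2 = 16 ordered sum pairs; collecting distinct values, A + A = {-26, -11, -1, 4, 12, 14, 24, 27, 37, 50}, so |A + A| = 10. Thus K = 10/4 = 5/2. For comparison, the minimum possible |A + A| over all 4-element sets is 2·4 − 1 = 7 (so min K = 7/4), attained only by arithmetic progressions.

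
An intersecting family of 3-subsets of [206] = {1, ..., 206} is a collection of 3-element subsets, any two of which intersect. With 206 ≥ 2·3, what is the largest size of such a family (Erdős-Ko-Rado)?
max |F| = C(205, 2) = 20910

The Erdős-Ko-Rado theorem states: for n ≥ 2k, an intersecting family of k-subsets of an n-element set has size at most C(n − 1, k − 1), with equality for 'star' families {A ⊆ [n] : |A| = k, i ∈ A} (fix an element i). For n = 206, k = 3: C(205, 2) = 20910.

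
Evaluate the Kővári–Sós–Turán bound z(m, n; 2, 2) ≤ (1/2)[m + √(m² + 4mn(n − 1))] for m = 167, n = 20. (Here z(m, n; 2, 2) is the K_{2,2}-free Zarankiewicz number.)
z(167, 20; 2, 2) ≤ (1/2)[167 + √(167² + 4·167·20·19)] = (1/2)[167 + √281729] = 348.8907

Kővári–Sós–Turán: let r_1, ..., r_167 be the row sums and z = Σ r_i the total number of 1s. Each pair of columns can share at most one row with both entries 1 (else a 2×2 all-ones block appears), so Σ_i C(r_i, 2) ≤ C(20, 2) = 190. By convexity Σ_i C(r_i, 2) ≥ 167·C(z/167, 2) = z(z − 167)/(2·167), giving z² − 167z − 167·20·19 ≤ 0 and hence z ≤ (1/2)[167 + √(27889 + 4·63460)] = (1/2)[167 + √281729] ≈ (1/2)(167 + 530.7815) = 348.8907.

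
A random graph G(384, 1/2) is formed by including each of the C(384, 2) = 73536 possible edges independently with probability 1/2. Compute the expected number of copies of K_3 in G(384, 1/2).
E[# K_3] = C(384, 3) · (1/2)^C(3, 2) = 9363584 / 2^3 = 1170448

For each 3-subset S of vertices (there are C(384, 3) = 9363584 such S), let X_S = 1 if S induces a K_3 (all C(3, 2) = 3 edges present). Then P(X_S = 1) = (1/2)^3 = 1/8. By linearity of expectation, E[# K_3] = C(384, 3) · (1/2)^3 = 9363584 / 8 = 1170448.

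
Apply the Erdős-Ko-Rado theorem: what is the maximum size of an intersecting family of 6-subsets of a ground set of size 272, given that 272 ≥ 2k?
max |F| = C(271, 5) = 11736811899

Erdős-Ko-Rado (1961): when n ≥ 2k, max |F| = C(n−1, k−1). The bound is attained by the star {A : i ∈ A} for any fixed i ∈ [n]. Here C(272−1, 6−1) = C(271, 5) = 11736811899.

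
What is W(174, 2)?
W(174, 2) = 174 + 1 = 175

A 2-term AP is any pair of integers, so a monochromatic 2-AP exists iff some colour is used at least twice. With 174 colours, the colouring i ↦ i on {1, ..., 174} uses each colour once, avoiding any monochromatic pair, so W(174, 2) > 174. For {1, ..., 175}, pigeonhole forces two integers of the same colour, which form a monochromatic 2-AP. Hence W(174, 2) = 175.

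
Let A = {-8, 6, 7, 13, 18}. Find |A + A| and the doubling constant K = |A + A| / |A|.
K = |A + A| / |A| = 15/5 = 3

Enumerate A + A = {a + b : a, b ∈ A}. With |A| = 5, there are |A|^2 = 25 ordered sum pairs; collecting distinct values, A + A = {-16, -2, -1, 5, 10, 12, 13, 14, 19, 20, 24, 25, 26, 31, 36}, so |A + A| = 15. Thus K = 15/5 = 3. For comparison, the minimum possible |A + A| over all 5-element sets is 2·5 − 1 = 9 (so min K = 9/5), attained only by arithmetic progressions.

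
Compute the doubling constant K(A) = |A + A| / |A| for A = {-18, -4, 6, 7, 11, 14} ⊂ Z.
K = |A + A| / |A| = 21/6 = 7/2

Enumerate A + A = {a + b : a, b ∈ A}. With |A| = 6, there are |A|^2 = 36 ordered sum pairs; collecting distinct values, A + A = {-36, -22, -12, -11, -8, -7, -4, 2, 3, 7, 10, 12, 13, 14, 17, 18, 20, 21, 22, 25, 28}, so |A + A| = 21. Thus K = 21/6 = 7/2. For comparison, the minimum possible |A + A| over all 6-element sets is 2·6 − 1 = 11 (so min K = 11/6), attained only by arithmetic progressions.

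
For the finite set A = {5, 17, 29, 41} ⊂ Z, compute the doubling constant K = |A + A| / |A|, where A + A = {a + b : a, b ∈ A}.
K = |A + A| / |A| = 7/4

Enumerate A + A = {a + b : a, b ∈ A}. With |A| = 4, there are |A|^2 = 16 ordered sum pairs; collecting distinct values, A + A = {10, 22, 34, 46, 58, 70, 82}, so |A + A| = 7. Thus K = 7/4. Here |A + A| = 2|A| − 1 = 7, the minimum possible — so K = 7/4 is minimal, which holds iff A is an arithmetic progression.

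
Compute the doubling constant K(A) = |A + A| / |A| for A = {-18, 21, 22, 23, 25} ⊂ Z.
K = |A + A| / |A| = 13/5

Enumerate A + A = {a + b : a, b ∈ A}. With |A| = 5, there are |A|^2 = 25 ordered sum pairs; collecting distinct values, A + A = {-36, 3, 4, 5, 7, 42, 43, 44, 45, 46, 47, 48, 50}, so |A + A| = 13. Thus K = 13/5. For comparison, the minimum possible |A + A| over all 5-element sets is 2·5 − 1 = 9 (so min K = 9/5), attained only by arithmetic progressions.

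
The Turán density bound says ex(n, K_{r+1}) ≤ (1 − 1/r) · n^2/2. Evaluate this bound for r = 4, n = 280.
Turán density bound = (3/4) · 280^2/2 = 29400

Turán's theorem: ex(n, K_{r+1}) is achieved by the complete r-partite Turán graph T(n, r) with parts as balanced as possible, and is at most (1 − 1/r) · n^2/2. For r = 4, n = 280: the density bound is (3/4) · 78400/2 = 29400. Since 4 ∣ 280, the Turán graph T(280, 4) has parts of equal size 70, and its edge count e(T(280, 4)) = 29400 attains the density bound exactly.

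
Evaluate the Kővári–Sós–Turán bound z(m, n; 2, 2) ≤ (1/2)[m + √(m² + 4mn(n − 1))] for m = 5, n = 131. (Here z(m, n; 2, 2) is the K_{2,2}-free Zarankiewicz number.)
z(5, 131; 2, 2) ≤ (1/2)[5 + √(5² + 4·5·131·130)] = (1/2)[5 + √340625] = 294.3154

Kővári–Sós–Turán: let r_1, ..., r_5 be the row sums and z = Σ r_i the total number of 1s. Each pair of columns can share at most one row with both entries 1 (else a 2×2 all-ones block appears), so Σ_i C(r_i, 2) ≤ C(131, 2) = 8515. By convexity Σ_i C(r_i, 2) ≥ 5·C(z/5, 2) = z(z − 5)/(2·5), giving z² − 5z − 5·131·130 ≤ 0 and hence z ≤ (1/2)[5 + √(25 + 4·85150)] = (1/2)[5 + √340625] ≈ (1/2)(5 + 583.6309) = 294.3154.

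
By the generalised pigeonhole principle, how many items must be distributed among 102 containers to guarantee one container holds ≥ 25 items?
n = (25 − 1)·102 + 1 = 2449

By the generalised pigeonhole principle, to guarantee some box contains ≥ r objects we need more than (r − 1) · k objects total. Threshold: n = (r − 1) · k + 1. With r = 25 and k = 102: n = 24 · 102 + 1 = 2448 + 1 = 2449. For n = 2448 = 24 · 102, we can put exactly 24 objects in every box, avoiding 25 in any single one — so 2449 is tight.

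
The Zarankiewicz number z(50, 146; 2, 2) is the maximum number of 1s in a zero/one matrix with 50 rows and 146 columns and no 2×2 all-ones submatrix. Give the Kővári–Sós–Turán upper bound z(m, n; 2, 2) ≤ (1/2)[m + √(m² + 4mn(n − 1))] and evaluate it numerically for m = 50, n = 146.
z(50, 146; 2, 2) ≤ (1/2)[50 + √(50² + 4·50·146·145)] = (1/2)[50 + √4236500] = 1054.138

Kővári–Sós–Turán: let r_1, ..., r_50 be the row sums and z = Σ r_i the total number of 1s. Each pair of columns can share at most one row with both entries 1 (else a 2×2 all-ones block appears), so Σ_i C(r_i, 2) ≤ C(146, 2) = 10585. By convexity Σ_i C(r_i, 2) ≥ 50·C(z/50, 2) = z(z − 50)/(2·50), giving z² − 50z − 50·146·145 ≤ 0 and hence z ≤ (1/2)[50 + √(2500 + 4·1058500)] = (1/2)[50 + √4236500] ≈ (1/2)(50 + 2058.276) = 1054.138.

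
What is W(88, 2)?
W(88, 2) = 88 + 1 = 89

A 2-term AP is any pair of integers, so a monochromatic 2-AP exists iff some colour is used at least twice. With 88 colours, the colouring i ↦ i on {1, ..., 88} uses each colour once, avoiding any monochromatic pair, so W(88, 2) > 88. For {1, ..., 89}, pigeonhole forces two integers of the same colour, which form a monochromatic 2-AP. Hence W(88, 2) = 89.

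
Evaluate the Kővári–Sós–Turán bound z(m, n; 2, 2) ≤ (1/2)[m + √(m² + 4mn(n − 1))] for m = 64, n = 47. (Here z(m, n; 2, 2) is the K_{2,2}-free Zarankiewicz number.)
z(64, 47; 2, 2) ≤ (1/2)[64 + √(64² + 4·64·47·46)] = (1/2)[64 + √557568] = 405.3524

Kővári–Sós–Turán: let r_1, ..., r_64 be the row sums and z = Σ r_i the total number of 1s. Each pair of columns can share at most one row with both entries 1 (else a 2×2 all-ones block appears), so Σ_i C(r_i, 2) ≤ C(47, 2) = 1081. By convexity Σ_i C(r_i, 2) ≥ 64·C(z/64, 2) = z(z − 64)/(2·64), giving z² − 64z − 64·47·46 ≤ 0 and hence z ≤ (1/2)[64 + √(4096 + 4·138368)] = (1/2)[64 + √557568] ≈ (1/2)(64 + 746.7048) = 405.3524.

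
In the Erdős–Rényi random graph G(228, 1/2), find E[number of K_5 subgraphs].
E[# K_5] = C(228, 5) · (1/2)^C(5, 2) = 4912679520 / 2^10 = 153521235/32 = 4797538.59375

For each 5-subset S of vertices (there are C(228, 5) = 4912679520 such S), let X_S = 1 if S induces a K_5 (all C(5, 2) = 10 edges present). Then P(X_S = 1) = (1/2)^10 = 1/1024. By linearity of expectation, E[# K_5] = C(228, 5) · (1/2)^10 = 4912679520 / 1024 = 153521235/32 = 4797538.59375.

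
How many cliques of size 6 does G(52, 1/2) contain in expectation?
E[# K_6] = C(52, 6) · (1/2)^C(6, 2) = 20358520 / 2^15 = 2544815/4096 ≈ 621.292725

For each 6-subset S of vertices (there are C(52, 6) = 20358520 such S), let X_S = 1 if S induces a K_6 (all C(6, 2) = 15 edges present). Then P(X_S = 1) = (1/2)^15 = 1/32768. By linearity of expectation, E[# K_6] = C(52, 6) · (1/2)^15 = 20358520 / 32768 = 2544815/4096 ≈ 621.292725.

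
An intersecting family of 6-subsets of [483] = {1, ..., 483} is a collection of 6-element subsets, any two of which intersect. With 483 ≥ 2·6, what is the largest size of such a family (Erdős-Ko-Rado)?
max |F| = C(482, 5) = 212332032016

Erdős-Ko-Rado (1961): when n ≥ 2k, max |F| = C(n−1, k−1). The bound is attained by the star {A : i ∈ A} for any fixed i ∈ [n]. Here C(483−1, 6−1) = C(482, 5) = 212332032016.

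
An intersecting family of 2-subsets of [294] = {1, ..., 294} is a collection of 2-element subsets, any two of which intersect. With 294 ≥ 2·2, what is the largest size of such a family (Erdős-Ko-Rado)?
max |F| = C(293, 1) = 293

The Erdős-Ko-Rado theorem states: for n ≥ 2k, an intersecting family of k-subsets of an n-element set has size at most C(n − 1, k − 1), with equality for 'star' families {A ⊆ [n] : |A| = k, i ∈ A} (fix an element i). For n = 294, k = 2: C(293, 1) = 293.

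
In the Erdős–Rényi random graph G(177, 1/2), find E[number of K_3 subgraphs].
E[# K_3] = C(177, 3) · (1/2)^C(3, 2) = 908600 / 2^3 = 113575

For each 3-subset S of vertices (there are C(177, 3) = 908600 such S), let X_S = 1 if S induces a K_3 (all C(3, 2) = 3 edges present). Then P(X_S = 1) = (1/2)^3 = 1/8. By linearity of expectation, E[# K_3] = C(177, 3) · (1/2)^3 = 908600 / 8 = 113575.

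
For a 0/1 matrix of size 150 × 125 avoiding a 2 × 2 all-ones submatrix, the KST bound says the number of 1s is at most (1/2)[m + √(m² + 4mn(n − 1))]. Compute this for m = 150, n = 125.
z(150, 125; 2, 2) ≤ (1/2)[150 + √(150² + 4·150·125·124)] = (1/2)[150 + √9322500] = 1601.6385

Kővári–Sós–Turán: let r_1, ..., r_150 be the row sums and z = Σ r_i the total number of 1s. Each pair of columns can share at most one row with both entries 1 (else a 2×2 all-ones block appears), so Σ_i C(r_i, 2) ≤ C(125, 2) = 7750. By convexity Σ_i C(r_i, 2) ≥ 150·C(z/150, 2) = z(z − 150)/(2·150), giving z² − 150z − 150·125·124 ≤ 0 and hence z ≤ (1/2)[150 + √(22500 + 4·2325000)] = (1/2)[150 + √9322500] ≈ (1/2)(150 + 3053.2769) = 1601.6385.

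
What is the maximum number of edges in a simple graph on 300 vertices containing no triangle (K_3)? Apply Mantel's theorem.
ex(300, K_3) = ⌊300^2/4⌋ = 22500

Mantel (1907): a triangle-free graph on n vertices has at most ⌊n^2/4⌋ edges, with equality for the complete bipartite graph K_{⌊n/2⌋, ⌈n/2⌉}. For n = 300: ⌊300^2/4⌋ = ⌊90000/4⌋ = 22500. The extremal graph is K_{150, 150}, which has 150·150 = 22500 edges.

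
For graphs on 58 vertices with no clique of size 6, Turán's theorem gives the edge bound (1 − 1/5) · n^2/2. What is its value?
Turán density bound = (4/5) · 58^2/2 = 6728/5 ≈ 1345.6

Turán's theorem: ex(n, K_{r+1}) is achieved by the complete r-partite Turán graph T(n, r) with parts as balanced as possible, and is at most (1 − 1/r) · n^2/2. For r = 5, n = 58: the density bound is (4/5) · 3364/2 = 6728/5 ≈ 1345.6. The integer-valued extremum is e(T(58, 5)) = 1345, which is strictly less than the density bound 6728/5 since 5 ∤ 58 (the parts of T(58, 5) cannot all be equal).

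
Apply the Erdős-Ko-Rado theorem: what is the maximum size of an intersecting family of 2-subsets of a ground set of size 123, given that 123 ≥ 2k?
max |F| = C(122, 1) = 122

The Erdős-Ko-Rado theorem states: for n ≥ 2k, an intersecting family of k-subsets of an n-element set has size at most C(n − 1, k − 1), with equality for 'star' families {A ⊆ [n] : |A| = k, i ∈ A} (fix an element i). For n = 123, k = 2: C(122, 1) = 122.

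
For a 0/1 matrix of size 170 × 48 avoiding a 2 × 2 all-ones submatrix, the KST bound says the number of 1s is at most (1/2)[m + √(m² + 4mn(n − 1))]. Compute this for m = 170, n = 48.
z(170, 48; 2, 2) ≤ (1/2)[170 + √(170² + 4·170·48·47)] = (1/2)[170 + √1562980] = 710.096

Kővári–Sós–Turán: let r_1, ..., r_170 be the row sums and z = Σ r_i the total number of 1s. Each pair of columns can share at most one row with both entries 1 (else a 2×2 all-ones block appears), so Σ_i C(r_i, 2) ≤ C(48, 2) = 1128. By convexity Σ_i C(r_i, 2) ≥ 170·C(z/170, 2) = z(z − 170)/(2·170), giving z² − 170z − 170·48·47 ≤ 0 and hence z ≤ (1/2)[170 + √(28900 + 4·383520)] = (1/2)[170 + √1562980] ≈ (1/2)(170 + 1250.192) = 710.096.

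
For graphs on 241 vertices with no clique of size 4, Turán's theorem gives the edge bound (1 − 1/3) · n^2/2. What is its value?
Turán density bound = (2/3) · 241^2/2 = 58081/3 ≈ 19360.3333

Turán's theorem: ex(n, K_{r+1}) is achieved by the complete r-partite Turán graph T(n, r) with parts as balanced as possible, and is at most (1 − 1/r) · n^2/2. For r = 3, n = 241: the density bound is (2/3) · 58081/2 = 58081/3 ≈ 19360.3333. The integer-valued extremum is e(T(241, 3)) = 19360, which is strictly less than the density bound 58081/3 since 3 ∤ 241 (the parts of T(241, 3) cannot all be equal).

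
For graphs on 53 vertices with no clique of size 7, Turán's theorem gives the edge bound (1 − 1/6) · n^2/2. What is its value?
Turán density bound = (5/6) · 53^2/2 = 14045/12 ≈ 1170.4167

Turán's theorem: ex(n, K_{r+1}) is achieved by the complete r-partite Turán graph T(n, r) with parts as balanced as possible, and is at most (1 − 1/r) · n^2/2. For r = 6, n = 53: the density bound is (5/6) · 2809/2 = 14045/12 ≈ 1170.4167. The integer-valued extremum is e(T(53, 6)) = 1170, which is strictly less than the density bound 14045/12 since 6 ∤ 53 (the parts of T(53, 6) cannot all be equal).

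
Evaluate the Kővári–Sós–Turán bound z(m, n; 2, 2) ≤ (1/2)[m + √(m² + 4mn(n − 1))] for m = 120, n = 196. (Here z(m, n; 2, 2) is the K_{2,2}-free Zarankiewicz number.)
z(120, 196; 2, 2) ≤ (1/2)[120 + √(120² + 4·120·196·195)] = (1/2)[120 + √18360000] = 2202.4285

Kővári–Sós–Turán: let r_1, ..., r_120 be the row sums and z = Σ r_i the total number of 1s. Each pair of columns can share at most one row with both entries 1 (else a 2×2 all-ones block appears), so Σ_i C(r_i, 2) ≤ C(196, 2) = 19110. By convexity Σ_i C(r_i, 2) ≥ 120·C(z/120, 2) = z(z − 120)/(2·120), giving z² − 120z − 120·196·195 ≤ 0 and hence z ≤ (1/2)[120 + √(14400 + 4·4586400)] = (1/2)[120 + √18360000] ≈ (1/2)(120 + 4284.8571) = 2202.4285.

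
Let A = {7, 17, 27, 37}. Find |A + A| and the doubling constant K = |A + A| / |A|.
K = |A + A| / |A| = 7/4

Enumerate A + A = {a + b : a, b ∈ A}. With |A| = 4, there are |A|^2 = 16 ordered sum pairs; collecting distinct values, A + A = {14, 24, 34, 44, 54, 64, 74}, so |A + A| = 7. Thus K = 7/4. Here |A + A| = 2|A| − 1 = 7, the minimum possible — so K = 7/4 is minimal, which holds iff A is an arithmetic progression.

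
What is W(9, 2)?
W(9, 2) = 9 + 1 = 10

A 2-term AP is any pair of integers, so a monochromatic 2-AP exists iff some colour is used at least twice. With 9 colours, the colouring i ↦ i on {1, ..., 9} uses each colour once, avoiding any monochromatic pair, so W(9, 2) > 9. For {1, ..., 10}, pigeonhole forces two integers of the same colour, which form a monochromatic 2-AP. Hence W(9, 2) = 10.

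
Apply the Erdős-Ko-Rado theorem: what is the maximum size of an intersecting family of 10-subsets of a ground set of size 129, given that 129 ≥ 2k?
max |F| = C(128, 9) = 19062702032000

The Erdős-Ko-Rado theorem states: for n ≥ 2k, an intersecting family of k-subsets of an n-element set has size at most C(n − 1, k − 1), with equality for 'star' families {A ⊆ [n] : |A| = k, i ∈ A} (fix an element i). For n = 129, k = 10: C(128, 9) = 19062702032000.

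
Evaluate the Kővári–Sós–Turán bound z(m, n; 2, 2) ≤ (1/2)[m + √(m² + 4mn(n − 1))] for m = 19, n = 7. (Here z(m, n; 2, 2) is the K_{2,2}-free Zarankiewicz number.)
z(19, 7; 2, 2) ≤ (1/2)[19 + √(19² + 4·19·7·6)] = (1/2)[19 + √3553] = 39.3035

Kővári–Sós–Turán: let r_1, ..., r_19 be the row sums and z = Σ r_i the total number of 1s. Each pair of columns can share at most one row with both entries 1 (else a 2×2 all-ones block appears), so Σ_i C(r_i, 2) ≤ C(7, 2) = 21. By convexity Σ_i C(r_i, 2) ≥ 19·C(z/19, 2) = z(z − 19)/(2·19), giving z² − 19z − 19·7·6 ≤ 0 and hence z ≤ (1/2)[19 + √(361 + 4·798)] = (1/2)[19 + √3553] ≈ (1/2)(19 + 59.607) = 39.3035.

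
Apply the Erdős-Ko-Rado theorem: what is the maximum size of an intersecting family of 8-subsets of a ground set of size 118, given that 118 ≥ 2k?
max |F| = C(117, 7) = 49594720968

Erdős-Ko-Rado (1961): when n ≥ 2k, max |F| = C(n−1, k−1). The bound is attained by the star {A : i ∈ A} for any fixed i ∈ [n]. Here C(118−1, 8−1) = C(117, 7) = 49594720968.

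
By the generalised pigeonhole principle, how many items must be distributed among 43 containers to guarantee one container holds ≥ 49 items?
n = (49 − 1)·43 + 1 = 2065

By the generalised pigeonhole principle, to guarantee some box contains ≥ r objects we need more than (r − 1) · k objects total. Threshold: n = (r − 1) · k + 1. With r = 49 and k = 43: n = 48 · 43 + 1 = 2064 + 1 = 2065. For n = 2064 = 48 · 43, we can put exactly 48 objects in every box, avoiding 49 in any single one — so 2065 is tight.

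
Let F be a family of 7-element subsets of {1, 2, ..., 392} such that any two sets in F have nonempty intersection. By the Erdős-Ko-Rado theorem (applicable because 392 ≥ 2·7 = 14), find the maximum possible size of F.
max |F| = C(391, 6) = 4775165900583

Erdős-Ko-Rado (1961): when n ≥ 2k, max |F| = C(n−1, k−1). The bound is attained by the star {A : i ∈ A} for any fixed i ∈ [n]. Here C(392−1, 7−1) = C(391, 6) = 4775165900583.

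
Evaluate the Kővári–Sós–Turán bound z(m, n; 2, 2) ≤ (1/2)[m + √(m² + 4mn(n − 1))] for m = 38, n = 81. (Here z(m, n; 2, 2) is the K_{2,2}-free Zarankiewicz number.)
z(38, 81; 2, 2) ≤ (1/2)[38 + √(38² + 4·38·81·80)] = (1/2)[38 + √986404] = 515.5894

Kővári–Sós–Turán: let r_1, ..., r_38 be the row sums and z = Σ r_i the total number of 1s. Each pair of columns can share at most one row with both entries 1 (else a 2×2 all-ones block appears), so Σ_i C(r_i, 2) ≤ C(81, 2) = 3240. By convexity Σ_i C(r_i, 2) ≥ 38·C(z/38, 2) = z(z − 38)/(2·38), giving z² − 38z − 38·81·80 ≤ 0 and hence z ≤ (1/2)[38 + √(1444 + 4·246240)] = (1/2)[38 + √986404] ≈ (1/2)(38 + 993.1787) = 515.5894.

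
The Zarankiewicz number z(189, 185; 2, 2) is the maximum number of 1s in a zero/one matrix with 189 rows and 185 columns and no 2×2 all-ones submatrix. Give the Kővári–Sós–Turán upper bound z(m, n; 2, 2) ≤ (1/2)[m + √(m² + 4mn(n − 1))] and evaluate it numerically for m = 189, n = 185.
z(189, 185; 2, 2) ≤ (1/2)[189 + √(189² + 4·189·185·184)] = (1/2)[189 + √25769961] = 2632.7061

Kővári–Sós–Turán: let r_1, ..., r_189 be the row sums and z = Σ r_i the total number of 1s. Each pair of columns can share at most one row with both entries 1 (else a 2×2 all-ones block appears), so Σ_i C(r_i, 2) ≤ C(185, 2) = 17020. By convexity Σ_i C(r_i, 2) ≥ 189·C(z/189, 2) = z(z − 189)/(2·189), giving z² − 189z − 189·185·184 ≤ 0 and hence z ≤ (1/2)[189 + √(35721 + 4·6433560)] = (1/2)[189 + √25769961] ≈ (1/2)(189 + 5076.4122) = 2632.7061.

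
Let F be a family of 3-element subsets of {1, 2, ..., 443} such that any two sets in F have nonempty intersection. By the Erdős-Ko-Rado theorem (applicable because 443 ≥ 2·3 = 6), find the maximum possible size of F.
max |F| = C(442, 2) = 97461

Erdős-Ko-Rado (1961): when n ≥ 2k, max |F| = C(n−1, k−1). The bound is attained by the star {A : i ∈ A} for any fixed i ∈ [n]. Here C(443−1, 3−1) = C(442, 2) = 97461.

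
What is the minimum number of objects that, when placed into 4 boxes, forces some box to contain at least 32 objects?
n = (32 − 1)·4 + 1 = 125

By the generalised pigeonhole principle, to guarantee some box contains ≥ r objects we need more than (r − 1) · k objects total. Threshold: n = (r − 1) · k + 1. With r = 32 and k = 4: n = 31 · 4 + 1 = 124 + 1 = 125. For n = 124 = 31 · 4, we can put exactly 31 objects in every box, avoiding 32 in any single one — so 125 is tight.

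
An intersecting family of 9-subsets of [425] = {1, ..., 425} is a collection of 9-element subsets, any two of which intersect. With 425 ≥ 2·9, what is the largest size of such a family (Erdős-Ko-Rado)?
max |F| = C(424, 8) = 24241299508815741

Erdős-Ko-Rado (1961): when n ≥ 2k, max |F| = C(n−1, k−1). The bound is attained by the star {A : i ∈ A} for any fixed i ∈ [n]. Here C(425−1, 9−1) = C(424, 8) = 24241299508815741.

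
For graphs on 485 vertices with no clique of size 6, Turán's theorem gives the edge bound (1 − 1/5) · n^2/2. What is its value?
Turán density bound = (4/5) · 485^2/2 = 94090

Turán's theorem: ex(n, K_{r+1}) is achieved by the complete r-partite Turán graph T(n, r) with parts as balanced as possible, and is at most (1 − 1/r) · n^2/2. For r = 5, n = 485: the density bound is (4/5) · 235225/2 = 94090. Since 5 ∣ 485, the Turán graph T(485, 5) has parts of equal size 97, and its edge count e(T(485, 5)) = 94090 attains the density bound exactly.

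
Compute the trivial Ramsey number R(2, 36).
R(2, 36) = 36

R(2, k) = k for all k ≥ 2: in a 2-colouring of K_k, either some edge is red (a red K_2) or all edges are blue (a blue K_k). And K_{35} coloured all-blue has no blue K_36, so R(2, 36) > 35. Hence R(2, 36) = 36.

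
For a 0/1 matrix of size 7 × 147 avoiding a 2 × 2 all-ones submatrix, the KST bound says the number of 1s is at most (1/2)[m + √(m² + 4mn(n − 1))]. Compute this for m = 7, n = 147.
z(7, 147; 2, 2) ≤ (1/2)[7 + √(7² + 4·7·147·146)] = (1/2)[7 + √600985] = 391.1161

Kővári–Sós–Turán: let r_1, ..., r_7 be the row sums and z = Σ r_i the total number of 1s. Each pair of columns can share at most one row with both entries 1 (else a 2×2 all-ones block appears), so Σ_i C(r_i, 2) ≤ C(147, 2) = 10731. By convexity Σ_i C(r_i, 2) ≥ 7·C(z/7, 2) = z(z − 7)/(2·7), giving z² − 7z − 7·147·146 ≤ 0 and hence z ≤ (1/2)[7 + √(49 + 4·150234)] = (1/2)[7 + √600985] ≈ (1/2)(7 + 775.2322) = 391.1161.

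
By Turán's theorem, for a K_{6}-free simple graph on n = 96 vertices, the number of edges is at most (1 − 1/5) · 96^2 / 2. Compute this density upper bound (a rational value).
Turán density bound = (4/5) · 96^2/2 = 18432/5 ≈ 3686.4

Turán's theorem: ex(n, K_{r+1}) is achieved by the complete r-partite Turán graph T(n, r) with parts as balanced as possible, and is at most (1 − 1/r) · n^2/2. For r = 5, n = 96: the density bound is (4/5) · 9216/2 = 18432/5 ≈ 3686.4. The integer-valued extremum is e(T(96, 5)) = 3686, which is strictly less than the density bound 18432/5 since 5 ∤ 96 (the parts of T(96, 5) cannot all be equal).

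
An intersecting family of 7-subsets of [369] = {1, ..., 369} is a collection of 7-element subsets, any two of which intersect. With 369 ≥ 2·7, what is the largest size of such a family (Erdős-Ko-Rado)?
max |F| = C(368, 6) = 3311031748024

The Erdős-Ko-Rado theorem states: for n ≥ 2k, an intersecting family of k-subsets of an n-element set has size at most C(n − 1, k − 1), with equality for 'star' families {A ⊆ [n] : |A| = k, i ∈ A} (fix an element i). For n = 369, k = 7: C(368, 6) = 3311031748024.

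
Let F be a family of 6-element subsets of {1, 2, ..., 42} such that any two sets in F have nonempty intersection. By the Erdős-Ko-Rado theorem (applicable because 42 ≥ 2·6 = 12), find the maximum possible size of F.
max |F| = C(41, 5) = 749398

The Erdős-Ko-Rado theorem states: for n ≥ 2k, an intersecting family of k-subsets of an n-element set has size at most C(n − 1, k − 1), with equality for 'star' families {A ⊆ [n] : |A| = k, i ∈ A} (fix an element i). For n = 42, k = 6: C(41, 5) = 749398.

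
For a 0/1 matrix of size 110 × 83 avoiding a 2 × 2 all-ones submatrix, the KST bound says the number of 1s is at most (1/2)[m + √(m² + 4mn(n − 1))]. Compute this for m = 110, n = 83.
z(110, 83; 2, 2) ≤ (1/2)[110 + √(110² + 4·110·83·82)] = (1/2)[110 + √3006740] = 921.9977

Kővári–Sós–Turán: let r_1, ..., r_110 be the row sums and z = Σ r_i the total number of 1s. Each pair of columns can share at most one row with both entries 1 (else a 2×2 all-ones block appears), so Σ_i C(r_i, 2) ≤ C(83, 2) = 3403. By convexity Σ_i C(r_i, 2) ≥ 110·C(z/110, 2) = z(z − 110)/(2·110), giving z² − 110z − 110·83·82 ≤ 0 and hence z ≤ (1/2)[110 + √(12100 + 4·748660)] = (1/2)[110 + √3006740] ≈ (1/2)(110 + 1733.9954) = 921.9977.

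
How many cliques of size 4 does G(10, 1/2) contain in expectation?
E[# K_4] = C(10, 4) · (1/2)^C(4, 2) = 210 / 2^6 = 105/32 = 3.28125

For each 4-subset S of vertices (there are C(10, 4) = 210 such S), let X_S = 1 if S induces a K_4 (all C(4, 2) = 6 edges present). Then P(X_S = 1) = (1/2)^6 = 1/64. By linearity of expectation, E[# K_4] = C(10, 4) · (1/2)^6 = 210 / 64 = 105/32 = 3.28125.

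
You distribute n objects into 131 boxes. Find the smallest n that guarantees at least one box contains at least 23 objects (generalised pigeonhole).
n = (23 − 1)·131 + 1 = 2883

By the generalised pigeonhole principle, to guarantee some box contains ≥ r objects we need more than (r − 1) · k objects total. Threshold: n = (r − 1) · k + 1. With r = 23 and k = 131: n = 22 · 131 + 1 = 2882 + 1 = 2883. For n = 2882 = 22 · 131, we can put exactly 22 objects in every box, avoiding 23 in any single one — so 2883 is tight.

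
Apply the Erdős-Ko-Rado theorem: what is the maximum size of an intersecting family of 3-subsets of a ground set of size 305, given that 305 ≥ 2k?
max |F| = C(304, 2) = 46056

Erdős-Ko-Rado (1961): when n ≥ 2k, max |F| = C(n−1, k−1). The bound is attained by the star {A : i ∈ A} for any fixed i ∈ [n]. Here C(305−1, 3−1) = C(304, 2) = 46056.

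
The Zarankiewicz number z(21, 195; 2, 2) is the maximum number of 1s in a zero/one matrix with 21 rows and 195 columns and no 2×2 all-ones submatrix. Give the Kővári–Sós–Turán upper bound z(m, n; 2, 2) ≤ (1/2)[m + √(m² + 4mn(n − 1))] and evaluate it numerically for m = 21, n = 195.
z(21, 195; 2, 2) ≤ (1/2)[21 + √(21² + 4·21·195·194)] = (1/2)[21 + √3178161] = 901.8699

Kővári–Sós–Turán: let r_1, ..., r_21 be the row sums and z = Σ r_i the total number of 1s. Each pair of columns can share at most one row with both entries 1 (else a 2×2 all-ones block appears), so Σ_i C(r_i, 2) ≤ C(195, 2) = 18915. By convexity Σ_i C(r_i, 2) ≥ 21·C(z/21, 2) = z(z − 21)/(2·21), giving z² − 21z − 21·195·194 ≤ 0 and hence z ≤ (1/2)[21 + √(441 + 4·794430)] = (1/2)[21 + √3178161] ≈ (1/2)(21 + 1782.7397) = 901.8699.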